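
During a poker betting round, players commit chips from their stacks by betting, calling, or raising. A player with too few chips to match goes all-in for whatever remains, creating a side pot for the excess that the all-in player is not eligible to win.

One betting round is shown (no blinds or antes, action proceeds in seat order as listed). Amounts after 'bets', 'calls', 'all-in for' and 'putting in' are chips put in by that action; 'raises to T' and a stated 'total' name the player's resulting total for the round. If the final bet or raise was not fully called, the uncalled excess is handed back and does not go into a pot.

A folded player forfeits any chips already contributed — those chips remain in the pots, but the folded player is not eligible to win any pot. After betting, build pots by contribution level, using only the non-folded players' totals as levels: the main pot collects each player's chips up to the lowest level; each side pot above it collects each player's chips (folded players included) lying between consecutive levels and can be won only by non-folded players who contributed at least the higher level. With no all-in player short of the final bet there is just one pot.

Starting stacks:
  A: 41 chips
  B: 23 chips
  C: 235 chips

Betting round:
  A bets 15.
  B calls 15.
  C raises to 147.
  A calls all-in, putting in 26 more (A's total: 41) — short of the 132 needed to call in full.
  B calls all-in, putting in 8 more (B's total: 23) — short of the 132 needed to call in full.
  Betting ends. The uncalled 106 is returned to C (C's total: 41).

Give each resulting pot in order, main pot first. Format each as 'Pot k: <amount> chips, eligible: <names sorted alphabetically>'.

Contributions (after 106 returned to C): A=41, B=23, C=41
Pot levels (distinct totals of non-folded players): 23, 41
Layer 1-23: 23 each from A, B, C = 23*3 = 69 chips; eligible A, B, C
Layer 24-41: 18 each from A, C = 18*2 = 36 chips; eligible A, C

Pot 1: 69 chips, eligible: A, B, C
Pot 2: 36 chips, eligible: A, C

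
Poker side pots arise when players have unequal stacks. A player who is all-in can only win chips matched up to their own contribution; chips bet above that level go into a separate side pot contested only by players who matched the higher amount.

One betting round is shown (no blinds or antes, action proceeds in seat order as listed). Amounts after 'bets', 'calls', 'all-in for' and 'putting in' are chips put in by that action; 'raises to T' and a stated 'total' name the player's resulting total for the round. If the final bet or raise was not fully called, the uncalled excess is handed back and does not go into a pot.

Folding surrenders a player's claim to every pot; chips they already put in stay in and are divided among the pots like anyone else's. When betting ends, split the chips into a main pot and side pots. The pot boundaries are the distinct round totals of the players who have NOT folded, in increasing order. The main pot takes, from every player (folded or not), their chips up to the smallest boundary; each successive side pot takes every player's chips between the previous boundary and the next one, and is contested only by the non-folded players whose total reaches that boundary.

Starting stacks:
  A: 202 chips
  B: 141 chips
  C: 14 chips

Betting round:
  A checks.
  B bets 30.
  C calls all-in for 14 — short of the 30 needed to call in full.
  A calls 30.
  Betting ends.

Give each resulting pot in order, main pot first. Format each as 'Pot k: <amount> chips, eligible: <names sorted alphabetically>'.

Contributions: A=30, B=30, C=14
Pot levels (distinct totals of non-folded players): 14, 30
Layer 1-14: 14 each from A, B, C = 14*3 = 42 chips; eligible A, B, C
Layer 15-30: 16 each from A, B = 16*2 = 32 chips; eligible A, B

Pot 1: 42 chips, eligible: A, B, C
Pot 2: 32 chips, eligible: A, B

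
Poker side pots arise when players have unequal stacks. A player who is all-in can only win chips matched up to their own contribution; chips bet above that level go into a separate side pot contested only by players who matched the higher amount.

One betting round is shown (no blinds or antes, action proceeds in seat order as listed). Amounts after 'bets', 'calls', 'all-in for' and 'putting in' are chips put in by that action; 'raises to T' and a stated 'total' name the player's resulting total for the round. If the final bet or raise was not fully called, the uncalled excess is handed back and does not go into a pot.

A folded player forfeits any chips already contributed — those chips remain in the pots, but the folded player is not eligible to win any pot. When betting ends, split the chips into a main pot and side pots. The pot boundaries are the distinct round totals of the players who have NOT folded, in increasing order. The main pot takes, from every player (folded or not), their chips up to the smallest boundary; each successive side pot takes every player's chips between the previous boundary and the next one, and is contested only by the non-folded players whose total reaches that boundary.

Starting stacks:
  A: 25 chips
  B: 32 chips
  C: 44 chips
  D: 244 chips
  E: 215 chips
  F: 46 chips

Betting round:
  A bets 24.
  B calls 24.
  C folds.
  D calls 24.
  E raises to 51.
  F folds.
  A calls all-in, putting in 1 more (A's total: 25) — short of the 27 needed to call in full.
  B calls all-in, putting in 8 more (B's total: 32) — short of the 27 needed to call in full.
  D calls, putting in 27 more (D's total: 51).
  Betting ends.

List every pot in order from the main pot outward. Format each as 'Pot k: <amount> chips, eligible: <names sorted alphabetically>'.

Pot 1: 100 chips, eligible: A, B, D, E
Pot 2: 21 chips, eligible: B, D, E
Pot 3: 38 chips, eligible: D, E

Derivation:
Contributions: A=25, B=32, D=51, E=51
Folded: C, F
Pot levels (distinct totals of non-folded players): 25, 32, 51
Layer 1-25: 25 each from A, B, D, E = 25*4 = 100 chips; eligible A, B, D, E
Layer 26-32: 7 each from B, D, E = 7*3 = 21 chips; eligible B, D, E
Layer 33-51: 19 each from D, E = 19*2 = 38 chips; eligible D, E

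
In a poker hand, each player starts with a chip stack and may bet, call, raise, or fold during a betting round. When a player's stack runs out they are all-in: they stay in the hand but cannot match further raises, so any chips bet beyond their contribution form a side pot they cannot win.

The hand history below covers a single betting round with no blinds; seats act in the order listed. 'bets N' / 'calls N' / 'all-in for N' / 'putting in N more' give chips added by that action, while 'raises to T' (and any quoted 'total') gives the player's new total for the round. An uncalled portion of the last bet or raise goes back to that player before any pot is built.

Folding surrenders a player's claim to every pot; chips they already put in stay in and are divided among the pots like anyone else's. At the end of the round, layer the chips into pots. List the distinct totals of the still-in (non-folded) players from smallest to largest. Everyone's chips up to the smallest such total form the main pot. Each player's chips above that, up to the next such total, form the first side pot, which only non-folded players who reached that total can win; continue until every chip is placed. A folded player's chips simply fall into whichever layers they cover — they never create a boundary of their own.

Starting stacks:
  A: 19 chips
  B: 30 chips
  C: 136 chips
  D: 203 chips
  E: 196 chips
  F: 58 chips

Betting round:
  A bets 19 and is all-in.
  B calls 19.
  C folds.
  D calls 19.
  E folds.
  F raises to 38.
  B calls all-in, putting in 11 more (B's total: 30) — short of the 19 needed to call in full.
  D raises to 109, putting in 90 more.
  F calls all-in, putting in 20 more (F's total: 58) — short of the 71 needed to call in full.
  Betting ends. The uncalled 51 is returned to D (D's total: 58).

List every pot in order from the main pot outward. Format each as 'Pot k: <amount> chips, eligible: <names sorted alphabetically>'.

Pot 1: 76 chips, eligible: A, B, D, F
Pot 2: 33 chips, eligible: B, D, F
Pot 3: 56 chips, eligible: D, F

Derivation:
Contributions (after 51 returned to D): A=19, B=30, D=58, F=58
Folded: C, E
Pot levels (distinct totals of non-folded players): 19, 30, 58
Layer 1-19: 19 each from A, B, D, F = 19*4 = 76 chips; eligible A, B, D, F
Layer 20-30: 11 each from B, D, F = 11*3 = 33 chips; eligible B, D, F
Layer 31-58: 28 each from D, F = 28*2 = 56 chips; eligible D, F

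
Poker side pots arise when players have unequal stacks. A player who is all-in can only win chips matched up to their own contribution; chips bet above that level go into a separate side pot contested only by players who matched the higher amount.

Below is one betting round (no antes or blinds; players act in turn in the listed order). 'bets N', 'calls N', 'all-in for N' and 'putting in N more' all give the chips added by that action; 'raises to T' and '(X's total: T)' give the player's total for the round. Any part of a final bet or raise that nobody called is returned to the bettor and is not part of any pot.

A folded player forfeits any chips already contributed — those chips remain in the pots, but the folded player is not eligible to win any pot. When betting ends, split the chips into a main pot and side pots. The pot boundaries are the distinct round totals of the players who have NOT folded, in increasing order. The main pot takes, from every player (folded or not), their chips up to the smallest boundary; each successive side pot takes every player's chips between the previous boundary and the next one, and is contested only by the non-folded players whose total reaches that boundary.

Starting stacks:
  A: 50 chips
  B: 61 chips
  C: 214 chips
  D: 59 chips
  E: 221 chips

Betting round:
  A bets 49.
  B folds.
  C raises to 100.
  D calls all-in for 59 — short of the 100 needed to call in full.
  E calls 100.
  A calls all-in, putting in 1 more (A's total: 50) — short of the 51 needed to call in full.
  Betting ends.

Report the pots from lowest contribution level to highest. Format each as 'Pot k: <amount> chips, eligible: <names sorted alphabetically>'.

Pot 1: 200 chips, eligible: A, C, D, E
Pot 2: 27 chips, eligible: C, D, E
Pot 3: 82 chips, eligible: C, E

Derivation:
Contributions: A=50, C=100, D=59, E=100
Folded: B
Pot levels (distinct totals of non-folded players): 50, 59, 100
Layer 1-50: 50 each from A, C, D, E = 50*4 = 200 chips; eligible A, C, D, E
Layer 51-59: 9 each from C, D, E = 9*3 = 27 chips; eligible C, D, E
Layer 60-100: 41 each from C, E = 41*2 = 82 chips; eligible C, E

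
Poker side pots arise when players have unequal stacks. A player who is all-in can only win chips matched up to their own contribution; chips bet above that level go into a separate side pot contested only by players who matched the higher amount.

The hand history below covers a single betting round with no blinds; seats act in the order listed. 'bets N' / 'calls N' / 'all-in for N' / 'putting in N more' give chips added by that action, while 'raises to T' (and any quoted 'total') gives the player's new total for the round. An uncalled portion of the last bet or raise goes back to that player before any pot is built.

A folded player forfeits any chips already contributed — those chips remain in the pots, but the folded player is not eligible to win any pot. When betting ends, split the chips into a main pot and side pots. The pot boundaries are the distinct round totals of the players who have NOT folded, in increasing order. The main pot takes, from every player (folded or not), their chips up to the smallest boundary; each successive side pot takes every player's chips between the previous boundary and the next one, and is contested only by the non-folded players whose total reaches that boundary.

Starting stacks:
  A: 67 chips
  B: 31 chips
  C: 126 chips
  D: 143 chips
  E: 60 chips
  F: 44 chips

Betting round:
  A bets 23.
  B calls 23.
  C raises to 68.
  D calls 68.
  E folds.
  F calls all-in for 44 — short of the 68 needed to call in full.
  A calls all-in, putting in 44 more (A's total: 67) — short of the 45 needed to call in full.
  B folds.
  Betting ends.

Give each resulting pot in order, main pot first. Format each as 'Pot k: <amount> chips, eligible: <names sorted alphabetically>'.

Pot 1: 199 chips, eligible: A, C, D, F
Pot 2: 69 chips, eligible: A, C, D
Pot 3: 2 chips, eligible: C, D

Derivation:
Contributions: A=67, B=23, C=68, D=68, F=44
Folded: B, E
Pot levels (distinct totals of non-folded players): 44, 67, 68
Layer 1-44: A 44 + B 23 + C 44 + D 44 + F 44 = 199 chips; eligible A, C, D, F
Layer 45-67: 23 each from A, C, D = 23*3 = 69 chips; eligible A, C, D
Layer 68-68: 1 each from C, D = 1*2 = 2 chips; eligible C, D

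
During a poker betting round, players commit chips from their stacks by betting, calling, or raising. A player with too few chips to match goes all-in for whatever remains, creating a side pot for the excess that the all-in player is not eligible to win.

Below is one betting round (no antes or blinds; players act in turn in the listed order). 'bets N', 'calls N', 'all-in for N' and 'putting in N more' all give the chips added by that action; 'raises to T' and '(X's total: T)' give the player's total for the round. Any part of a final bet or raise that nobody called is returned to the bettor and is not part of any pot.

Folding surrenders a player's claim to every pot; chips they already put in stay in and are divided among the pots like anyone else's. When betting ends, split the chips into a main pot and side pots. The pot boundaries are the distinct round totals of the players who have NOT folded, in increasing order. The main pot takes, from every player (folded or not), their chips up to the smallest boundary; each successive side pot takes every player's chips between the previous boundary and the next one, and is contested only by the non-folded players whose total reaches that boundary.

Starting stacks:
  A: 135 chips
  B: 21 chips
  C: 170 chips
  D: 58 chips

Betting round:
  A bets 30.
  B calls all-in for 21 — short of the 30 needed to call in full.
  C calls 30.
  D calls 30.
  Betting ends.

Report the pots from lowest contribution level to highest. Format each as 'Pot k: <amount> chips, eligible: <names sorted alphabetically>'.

Pot 1: 84 chips, eligible: A, B, C, D
Pot 2: 27 chips, eligible: A, C, D

Derivation:
Contributions: A=30, B=21, C=30, D=30
Pot levels (distinct totals of non-folded players): 21, 30
Layer 1-21: 21 each from A, B, C, D = 21*4 = 84 chips; eligible A, B, C, D
Layer 22-30: 9 each from A, C, D = 9*3 = 27 chips; eligible A, C, D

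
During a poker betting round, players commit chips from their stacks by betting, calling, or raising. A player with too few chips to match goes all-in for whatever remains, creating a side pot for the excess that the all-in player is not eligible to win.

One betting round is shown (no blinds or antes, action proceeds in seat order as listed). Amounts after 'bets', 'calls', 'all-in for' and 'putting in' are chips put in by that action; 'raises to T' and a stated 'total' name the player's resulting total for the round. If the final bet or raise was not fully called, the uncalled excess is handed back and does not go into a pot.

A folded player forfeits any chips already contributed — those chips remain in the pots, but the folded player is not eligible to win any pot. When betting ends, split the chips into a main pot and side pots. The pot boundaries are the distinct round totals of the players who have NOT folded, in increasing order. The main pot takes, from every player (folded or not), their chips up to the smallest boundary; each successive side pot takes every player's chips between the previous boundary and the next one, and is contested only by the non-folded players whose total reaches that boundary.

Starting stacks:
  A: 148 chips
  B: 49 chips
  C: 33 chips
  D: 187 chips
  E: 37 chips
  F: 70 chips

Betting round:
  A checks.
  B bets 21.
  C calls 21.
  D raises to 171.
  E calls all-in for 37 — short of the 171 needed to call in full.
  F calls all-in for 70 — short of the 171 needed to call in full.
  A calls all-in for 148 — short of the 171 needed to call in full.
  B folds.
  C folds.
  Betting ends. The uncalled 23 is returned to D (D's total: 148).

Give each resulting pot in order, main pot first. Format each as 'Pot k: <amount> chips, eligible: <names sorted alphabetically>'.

Contributions (after 23 returned to D): A=148, B=21, C=21, D=148, E=37, F=70
Folded: B, C
Pot levels (distinct totals of non-folded players): 37, 70, 148
Layer 1-37: A 37 + B 21 + C 21 + D 37 + E 37 + F 37 = 190 chips; eligible A, D, E, F
Layer 38-70: 33 each from A, D, F = 33*3 = 99 chips; eligible A, D, F
Layer 71-148: 78 each from A, D = 78*2 = 156 chips; eligible A, D

Pot 1: 190 chips, eligible: A, D, E, F
Pot 2: 99 chips, eligible: A, D, F
Pot 3: 156 chips, eligible: A, D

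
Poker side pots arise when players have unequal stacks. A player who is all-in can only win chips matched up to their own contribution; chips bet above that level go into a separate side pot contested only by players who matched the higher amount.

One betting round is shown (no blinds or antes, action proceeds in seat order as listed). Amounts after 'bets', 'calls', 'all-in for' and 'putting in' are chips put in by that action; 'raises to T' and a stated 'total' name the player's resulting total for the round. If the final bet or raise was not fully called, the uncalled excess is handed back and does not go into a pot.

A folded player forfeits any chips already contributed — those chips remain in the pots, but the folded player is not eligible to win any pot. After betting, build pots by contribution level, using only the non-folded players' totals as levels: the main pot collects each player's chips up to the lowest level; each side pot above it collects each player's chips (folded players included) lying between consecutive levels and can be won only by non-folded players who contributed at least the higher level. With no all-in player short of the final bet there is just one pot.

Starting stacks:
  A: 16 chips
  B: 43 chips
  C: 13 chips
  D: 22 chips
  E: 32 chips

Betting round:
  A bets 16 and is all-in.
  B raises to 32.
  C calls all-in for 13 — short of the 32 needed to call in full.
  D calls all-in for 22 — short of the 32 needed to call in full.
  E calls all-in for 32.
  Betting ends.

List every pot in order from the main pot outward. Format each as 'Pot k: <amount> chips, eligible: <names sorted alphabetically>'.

Contributions: A=16, B=32, C=13, D=22, E=32
Pot levels (distinct totals of non-folded players): 13, 16, 22, 32
Layer 1-13: 13 each from A, B, C, D, E = 13*5 = 65 chips; eligible A, B, C, D, E
Layer 14-16: 3 each from A, B, D, E = 3*4 = 12 chips; eligible A, B, D, E
Layer 17-22: 6 each from B, D, E = 6*3 = 18 chips; eligible B, D, E
Layer 23-32: 10 each from B, E = 10*2 = 20 chips; eligible B, E

Pot 1: 65 chips, eligible: A, B, C, D, E
Pot 2: 12 chips, eligible: A, B, D, E
Pot 3: 18 chips, eligible: B, D, E
Pot 4: 20 chips, eligible: B, E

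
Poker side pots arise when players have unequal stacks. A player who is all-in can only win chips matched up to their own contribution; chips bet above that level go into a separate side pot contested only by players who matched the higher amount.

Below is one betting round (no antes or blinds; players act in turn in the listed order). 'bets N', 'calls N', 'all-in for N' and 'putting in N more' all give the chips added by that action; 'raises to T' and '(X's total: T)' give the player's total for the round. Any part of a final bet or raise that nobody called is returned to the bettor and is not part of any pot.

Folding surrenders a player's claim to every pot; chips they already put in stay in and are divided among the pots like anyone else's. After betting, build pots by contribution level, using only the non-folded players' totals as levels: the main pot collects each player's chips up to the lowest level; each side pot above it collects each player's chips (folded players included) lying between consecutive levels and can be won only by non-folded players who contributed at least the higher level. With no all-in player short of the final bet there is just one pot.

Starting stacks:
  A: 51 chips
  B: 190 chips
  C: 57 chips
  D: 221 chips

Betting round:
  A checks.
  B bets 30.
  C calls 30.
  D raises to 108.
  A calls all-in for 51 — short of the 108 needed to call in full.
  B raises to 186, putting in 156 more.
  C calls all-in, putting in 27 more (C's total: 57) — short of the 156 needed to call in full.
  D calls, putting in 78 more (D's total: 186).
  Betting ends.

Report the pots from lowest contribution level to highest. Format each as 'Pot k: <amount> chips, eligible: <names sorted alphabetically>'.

Pot 1: 204 chips, eligible: A, B, C, D
Pot 2: 18 chips, eligible: B, C, D
Pot 3: 258 chips, eligible: B, D

Derivation:
Contributions: A=51, B=186, C=57, D=186
Pot levels (distinct totals of non-folded players): 51, 57, 186
Layer 1-51: 51 each from A, B, C, D = 51*4 = 204 chips; eligible A, B, C, D
Layer 52-57: 6 each from B, C, D = 6*3 = 18 chips; eligible B, C, D
Layer 58-186: 129 each from B, D = 129*2 = 258 chips; eligible B, D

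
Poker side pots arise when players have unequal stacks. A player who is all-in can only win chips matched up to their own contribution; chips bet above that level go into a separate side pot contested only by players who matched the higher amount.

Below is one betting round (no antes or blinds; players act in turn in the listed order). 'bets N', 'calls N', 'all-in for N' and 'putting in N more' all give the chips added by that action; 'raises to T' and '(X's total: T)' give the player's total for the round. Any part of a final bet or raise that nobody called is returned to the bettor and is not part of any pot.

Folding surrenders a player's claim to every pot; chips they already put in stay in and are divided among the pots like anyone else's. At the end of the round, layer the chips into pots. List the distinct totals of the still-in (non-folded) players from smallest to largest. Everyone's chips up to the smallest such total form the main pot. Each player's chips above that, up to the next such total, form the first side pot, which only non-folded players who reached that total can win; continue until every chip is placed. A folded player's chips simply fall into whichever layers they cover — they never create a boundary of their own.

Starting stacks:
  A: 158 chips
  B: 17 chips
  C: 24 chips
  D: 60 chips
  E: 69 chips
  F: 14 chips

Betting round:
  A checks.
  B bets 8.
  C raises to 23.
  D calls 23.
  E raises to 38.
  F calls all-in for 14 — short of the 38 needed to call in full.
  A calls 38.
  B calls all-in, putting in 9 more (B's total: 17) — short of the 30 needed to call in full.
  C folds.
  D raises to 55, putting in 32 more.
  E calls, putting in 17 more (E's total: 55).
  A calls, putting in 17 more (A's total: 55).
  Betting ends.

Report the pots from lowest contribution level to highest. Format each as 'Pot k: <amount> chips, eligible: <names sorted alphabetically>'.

Contributions: A=55, B=17, C=23, D=55, E=55, F=14
Folded: C
Pot levels (distinct totals of non-folded players): 14, 17, 55
Layer 1-14: 14 each from A, B, C, D, E, F = 14*6 = 84 chips; eligible A, B, D, E, F
Layer 15-17: 3 each from A, B, C, D, E = 3*5 = 15 chips; eligible A, B, D, E
Layer 18-55: A 38 + C 6 + D 38 + E 38 = 120 chips; eligible A, D, E

Pot 1: 84 chips, eligible: A, B, D, E, F
Pot 2: 15 chips, eligible: A, B, D, E
Pot 3: 120 chips, eligible: A, D, E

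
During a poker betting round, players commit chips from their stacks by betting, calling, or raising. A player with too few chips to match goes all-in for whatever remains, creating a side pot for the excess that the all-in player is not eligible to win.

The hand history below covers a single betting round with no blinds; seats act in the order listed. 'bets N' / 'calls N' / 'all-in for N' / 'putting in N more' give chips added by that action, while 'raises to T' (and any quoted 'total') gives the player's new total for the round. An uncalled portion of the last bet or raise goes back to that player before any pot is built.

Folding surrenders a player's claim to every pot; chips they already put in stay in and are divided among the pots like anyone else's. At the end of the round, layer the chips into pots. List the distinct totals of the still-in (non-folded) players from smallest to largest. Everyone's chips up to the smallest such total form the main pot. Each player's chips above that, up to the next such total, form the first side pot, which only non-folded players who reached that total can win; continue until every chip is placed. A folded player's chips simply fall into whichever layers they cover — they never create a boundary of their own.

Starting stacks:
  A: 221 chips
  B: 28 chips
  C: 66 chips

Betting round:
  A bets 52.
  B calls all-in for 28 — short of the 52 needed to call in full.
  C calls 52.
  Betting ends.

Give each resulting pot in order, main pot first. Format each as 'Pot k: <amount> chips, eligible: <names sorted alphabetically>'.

Pot 1: 84 chips, eligible: A, B, C
Pot 2: 48 chips, eligible: A, C

Derivation:
Contributions: A=52, B=28, C=52
Pot levels (distinct totals of non-folded players): 28, 52
Layer 1-28: 28 each from A, B, C = 28*3 = 84 chips; eligible A, B, C
Layer 29-52: 24 each from A, C = 24*2 = 48 chips; eligible A, C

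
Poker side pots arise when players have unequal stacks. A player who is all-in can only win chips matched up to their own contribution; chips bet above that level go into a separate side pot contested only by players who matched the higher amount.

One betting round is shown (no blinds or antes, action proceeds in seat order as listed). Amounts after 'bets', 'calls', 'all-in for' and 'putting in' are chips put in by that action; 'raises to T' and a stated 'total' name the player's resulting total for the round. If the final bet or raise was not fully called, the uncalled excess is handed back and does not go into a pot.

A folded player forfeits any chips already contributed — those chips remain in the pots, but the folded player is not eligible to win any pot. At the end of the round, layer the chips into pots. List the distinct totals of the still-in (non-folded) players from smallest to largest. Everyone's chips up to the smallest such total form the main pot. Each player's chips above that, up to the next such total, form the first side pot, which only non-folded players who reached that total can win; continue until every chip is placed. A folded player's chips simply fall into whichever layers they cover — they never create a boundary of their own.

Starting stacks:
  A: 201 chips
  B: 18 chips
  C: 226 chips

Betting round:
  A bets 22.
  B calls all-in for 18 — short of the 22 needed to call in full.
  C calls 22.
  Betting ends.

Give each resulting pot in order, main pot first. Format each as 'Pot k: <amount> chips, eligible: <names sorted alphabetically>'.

Contributions: A=22, B=18, C=22
Pot levels (distinct totals of non-folded players): 18, 22
Layer 1-18: 18 each from A, B, C = 18*3 = 54 chips; eligible A, B, C
Layer 19-22: 4 each from A, C = 4*2 = 8 chips; eligible A, C

Pot 1: 54 chips, eligible: A, B, C
Pot 2: 8 chips, eligible: A, C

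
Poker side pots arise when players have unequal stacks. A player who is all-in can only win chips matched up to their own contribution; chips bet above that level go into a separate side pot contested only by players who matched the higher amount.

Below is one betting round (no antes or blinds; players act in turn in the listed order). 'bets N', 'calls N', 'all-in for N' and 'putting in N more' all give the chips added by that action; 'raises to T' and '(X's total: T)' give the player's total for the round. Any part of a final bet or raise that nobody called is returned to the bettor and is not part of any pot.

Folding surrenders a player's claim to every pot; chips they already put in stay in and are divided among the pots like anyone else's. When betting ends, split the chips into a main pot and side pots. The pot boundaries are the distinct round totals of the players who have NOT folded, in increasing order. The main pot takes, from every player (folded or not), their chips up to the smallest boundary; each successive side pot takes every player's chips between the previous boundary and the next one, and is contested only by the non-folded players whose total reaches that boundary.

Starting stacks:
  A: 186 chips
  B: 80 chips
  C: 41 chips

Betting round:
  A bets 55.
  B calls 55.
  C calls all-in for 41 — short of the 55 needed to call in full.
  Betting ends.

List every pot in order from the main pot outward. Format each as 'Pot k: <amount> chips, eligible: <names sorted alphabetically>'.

Pot 1: 123 chips, eligible: A, B, C
Pot 2: 28 chips, eligible: A, B

Derivation:
Contributions: A=55, B=55, C=41
Pot levels (distinct totals of non-folded players): 41, 55
Layer 1-41: 41 each from A, B, C = 41*3 = 123 chips; eligible A, B, C
Layer 42-55: 14 each from A, B = 14*2 = 28 chips; eligible A, B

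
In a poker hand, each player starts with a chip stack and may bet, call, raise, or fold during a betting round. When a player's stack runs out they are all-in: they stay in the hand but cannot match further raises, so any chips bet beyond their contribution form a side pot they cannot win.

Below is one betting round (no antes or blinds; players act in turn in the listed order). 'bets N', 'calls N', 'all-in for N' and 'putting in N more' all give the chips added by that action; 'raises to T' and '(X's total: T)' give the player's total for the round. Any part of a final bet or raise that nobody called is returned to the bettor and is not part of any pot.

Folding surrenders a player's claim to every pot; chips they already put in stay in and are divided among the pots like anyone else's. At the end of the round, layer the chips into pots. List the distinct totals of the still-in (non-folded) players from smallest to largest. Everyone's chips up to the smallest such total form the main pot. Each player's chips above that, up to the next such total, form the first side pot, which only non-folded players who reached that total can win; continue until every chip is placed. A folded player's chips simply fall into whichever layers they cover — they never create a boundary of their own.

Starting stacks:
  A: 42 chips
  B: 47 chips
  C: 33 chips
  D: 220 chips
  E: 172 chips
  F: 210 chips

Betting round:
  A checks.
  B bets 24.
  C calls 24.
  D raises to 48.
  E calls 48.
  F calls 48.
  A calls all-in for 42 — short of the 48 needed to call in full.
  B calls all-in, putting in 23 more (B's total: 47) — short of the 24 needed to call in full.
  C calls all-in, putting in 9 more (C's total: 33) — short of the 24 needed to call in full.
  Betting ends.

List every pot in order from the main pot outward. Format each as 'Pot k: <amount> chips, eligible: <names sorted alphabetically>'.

Pot 1: 198 chips, eligible: A, B, C, D, E, F
Pot 2: 45 chips, eligible: A, B, D, E, F
Pot 3: 20 chips, eligible: B, D, E, F
Pot 4: 3 chips, eligible: D, E, F

Derivation:
Contributions: A=42, B=47, C=33, D=48, E=48, F=48
Pot levels (distinct totals of non-folded players): 33, 42, 47, 48
Layer 1-33: 33 each from A, B, C, D, E, F = 33*6 = 198 chips; eligible A, B, C, D, E, F
Layer 34-42: 9 each from A, B, D, E, F = 9*5 = 45 chips; eligible A, B, D, E, F
Layer 43-47: 5 each from B, D, E, F = 5*4 = 20 chips; eligible B, D, E, F
Layer 48-48: 1 each from D, E, F = 1*3 = 3 chips; eligible D, E, F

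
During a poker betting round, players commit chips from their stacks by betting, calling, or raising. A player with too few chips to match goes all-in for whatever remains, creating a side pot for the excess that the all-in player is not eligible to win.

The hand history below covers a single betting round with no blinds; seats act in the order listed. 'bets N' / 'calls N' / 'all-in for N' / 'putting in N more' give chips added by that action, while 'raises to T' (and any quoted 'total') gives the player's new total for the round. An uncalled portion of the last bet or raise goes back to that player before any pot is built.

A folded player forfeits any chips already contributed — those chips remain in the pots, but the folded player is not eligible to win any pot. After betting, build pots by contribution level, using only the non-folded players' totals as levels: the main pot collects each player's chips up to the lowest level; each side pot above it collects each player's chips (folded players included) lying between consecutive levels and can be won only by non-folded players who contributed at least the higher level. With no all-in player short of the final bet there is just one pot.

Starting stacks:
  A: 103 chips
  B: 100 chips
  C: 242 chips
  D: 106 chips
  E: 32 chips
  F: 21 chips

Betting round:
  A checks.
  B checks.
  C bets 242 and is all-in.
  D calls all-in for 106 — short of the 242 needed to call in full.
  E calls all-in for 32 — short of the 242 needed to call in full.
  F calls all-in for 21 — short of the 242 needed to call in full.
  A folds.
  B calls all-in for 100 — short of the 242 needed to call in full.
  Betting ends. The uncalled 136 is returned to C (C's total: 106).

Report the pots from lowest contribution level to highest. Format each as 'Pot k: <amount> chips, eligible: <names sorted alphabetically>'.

Contributions (after 136 returned to C): B=100, C=106, D=106, E=32, F=21
Folded: A
Pot levels (distinct totals of non-folded players): 21, 32, 100, 106
Layer 1-21: 21 each from B, C, D, E, F = 21*5 = 105 chips; eligible B, C, D, E, F
Layer 22-32: 11 each from B, C, D, E = 11*4 = 44 chips; eligible B, C, D, E
Layer 33-100: 68 each from B, C, D = 68*3 = 204 chips; eligible B, C, D
Layer 101-106: 6 each from C, D = 6*2 = 12 chips; eligible C, D

Pot 1: 105 chips, eligible: B, C, D, E, F
Pot 2: 44 chips, eligible: B, C, D, E
Pot 3: 204 chips, eligible: B, C, D
Pot 4: 12 chips, eligible: C, D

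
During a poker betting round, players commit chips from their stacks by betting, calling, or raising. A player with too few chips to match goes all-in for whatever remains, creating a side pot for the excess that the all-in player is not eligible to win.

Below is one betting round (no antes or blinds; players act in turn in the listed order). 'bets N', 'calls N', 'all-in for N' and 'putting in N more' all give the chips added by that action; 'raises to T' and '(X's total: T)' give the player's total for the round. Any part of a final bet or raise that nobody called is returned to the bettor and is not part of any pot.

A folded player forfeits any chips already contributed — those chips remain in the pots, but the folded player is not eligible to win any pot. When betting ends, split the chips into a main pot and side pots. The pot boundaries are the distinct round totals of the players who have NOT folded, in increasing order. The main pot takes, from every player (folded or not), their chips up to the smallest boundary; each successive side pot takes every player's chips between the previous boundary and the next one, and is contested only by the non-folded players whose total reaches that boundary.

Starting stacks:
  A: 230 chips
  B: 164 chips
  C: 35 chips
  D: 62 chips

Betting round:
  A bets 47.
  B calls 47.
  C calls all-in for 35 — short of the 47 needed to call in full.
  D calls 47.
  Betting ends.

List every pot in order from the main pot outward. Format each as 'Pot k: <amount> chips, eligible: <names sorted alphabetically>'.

Pot 1: 140 chips, eligible: A, B, C, D
Pot 2: 36 chips, eligible: A, B, D

Derivation:
Contributions: A=47, B=47, C=35, D=47
Pot levels (distinct totals of non-folded players): 35, 47
Layer 1-35: 35 each from A, B, C, D = 35*4 = 140 chips; eligible A, B, C, D
Layer 36-47: 12 each from A, B, D = 12*3 = 36 chips; eligible A, B, D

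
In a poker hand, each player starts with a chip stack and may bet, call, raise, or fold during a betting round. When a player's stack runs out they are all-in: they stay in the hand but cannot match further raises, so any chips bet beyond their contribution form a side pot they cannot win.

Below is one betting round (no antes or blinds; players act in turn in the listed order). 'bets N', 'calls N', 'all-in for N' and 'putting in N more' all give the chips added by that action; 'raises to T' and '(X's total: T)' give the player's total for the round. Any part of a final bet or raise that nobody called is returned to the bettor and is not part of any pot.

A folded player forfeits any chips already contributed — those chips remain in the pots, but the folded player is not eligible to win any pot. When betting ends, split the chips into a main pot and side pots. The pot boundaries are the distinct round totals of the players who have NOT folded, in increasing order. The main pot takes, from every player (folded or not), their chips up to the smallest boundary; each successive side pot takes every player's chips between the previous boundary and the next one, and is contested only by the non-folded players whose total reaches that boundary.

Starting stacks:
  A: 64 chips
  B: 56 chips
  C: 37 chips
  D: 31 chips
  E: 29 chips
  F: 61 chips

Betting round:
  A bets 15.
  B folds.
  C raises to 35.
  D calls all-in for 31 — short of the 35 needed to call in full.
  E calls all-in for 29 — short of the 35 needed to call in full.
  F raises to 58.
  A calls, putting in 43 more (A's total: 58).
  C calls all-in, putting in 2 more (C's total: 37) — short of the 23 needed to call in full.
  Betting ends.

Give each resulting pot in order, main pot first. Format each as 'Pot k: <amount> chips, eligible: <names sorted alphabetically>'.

Contributions: A=58, C=37, D=31, E=29, F=58
Folded: B
Pot levels (distinct totals of non-folded players): 29, 31, 37, 58
Layer 1-29: 29 each from A, C, D, E, F = 29*5 = 145 chips; eligible A, C, D, E, F
Layer 30-31: 2 each from A, C, D, F = 2*4 = 8 chips; eligible A, C, D, F
Layer 32-37: 6 each from A, C, F = 6*3 = 18 chips; eligible A, C, F
Layer 38-58: 21 each from A, F = 21*2 = 42 chips; eligible A, F

Pot 1: 145 chips, eligible: A, C, D, E, F
Pot 2: 8 chips, eligible: A, C, D, F
Pot 3: 18 chips, eligible: A, C, F
Pot 4: 42 chips, eligible: A, F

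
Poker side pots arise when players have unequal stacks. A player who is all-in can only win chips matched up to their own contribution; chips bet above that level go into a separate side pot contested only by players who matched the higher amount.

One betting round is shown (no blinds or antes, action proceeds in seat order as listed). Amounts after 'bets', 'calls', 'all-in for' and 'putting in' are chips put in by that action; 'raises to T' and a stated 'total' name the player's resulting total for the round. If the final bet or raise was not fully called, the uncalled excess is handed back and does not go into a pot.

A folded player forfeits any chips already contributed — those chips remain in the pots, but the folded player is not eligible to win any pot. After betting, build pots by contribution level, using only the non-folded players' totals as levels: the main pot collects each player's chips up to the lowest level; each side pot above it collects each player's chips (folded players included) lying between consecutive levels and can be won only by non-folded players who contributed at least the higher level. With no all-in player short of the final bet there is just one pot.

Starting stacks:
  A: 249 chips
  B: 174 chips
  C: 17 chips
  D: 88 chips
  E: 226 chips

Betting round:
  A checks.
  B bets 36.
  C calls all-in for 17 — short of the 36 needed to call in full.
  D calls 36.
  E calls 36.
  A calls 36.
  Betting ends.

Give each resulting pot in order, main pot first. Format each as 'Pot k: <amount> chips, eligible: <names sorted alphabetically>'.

Contributions: A=36, B=36, C=17, D=36, E=36
Pot levels (distinct totals of non-folded players): 17, 36
Layer 1-17: 17 each from A, B, C, D, E = 17*5 = 85 chips; eligible A, B, C, D, E
Layer 18-36: 19 each from A, B, D, E = 19*4 = 76 chips; eligible A, B, D, E

Pot 1: 85 chips, eligible: A, B, C, D, E
Pot 2: 76 chips, eligible: A, B, D, E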